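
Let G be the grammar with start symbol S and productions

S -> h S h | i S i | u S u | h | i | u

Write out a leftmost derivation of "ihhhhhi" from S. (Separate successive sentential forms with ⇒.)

S ⇒ iSi ⇒ ihShi ⇒ ihhShhi ⇒ ihhhhhi

S ⇒ iSi   [S -> i S i]
iSi ⇒ ihShi   [S -> h S h]
ihShi ⇒ ihhShhi   [S -> h S h]
ihhShhi ⇒ ihhhhhi   [S -> h]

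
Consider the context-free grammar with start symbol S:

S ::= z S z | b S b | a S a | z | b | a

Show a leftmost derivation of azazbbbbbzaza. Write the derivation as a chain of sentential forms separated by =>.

S => aSa   [S ::= a S a]
aSa => azSza   [S ::= z S z]
azSza => azaSaza   [S ::= a S a]
azaSaza => azazSzaza   [S ::= z S z]
azazSzaza => azazbSbzaza   [S ::= b S b]
azazbSbzaza => azazbbSbbzaza   [S ::= b S b]
azazbbSbbzaza => azazbbbbbzaza   [S ::= b]

S => aSa => azSza => azaSaza => azazSzaza => azazbSbzaza => azazbbSbbzaza => azazbbbbbzaza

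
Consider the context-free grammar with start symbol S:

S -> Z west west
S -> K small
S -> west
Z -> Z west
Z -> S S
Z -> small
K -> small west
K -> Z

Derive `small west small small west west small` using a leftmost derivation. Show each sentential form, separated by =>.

S => K small   [S -> K small]
K small => Z small   [K -> Z]
Z small => S S small   [Z -> S S]
S S small => K small S small   [S -> K small]
K small S small => Z small S small   [K -> Z]
Z small S small => Z west small S small   [Z -> Z west]
Z west small S small => small west small S small   [Z -> small]
small west small S small => small west small Z west west small   [S -> Z west west]
small west small Z west west small => small west small small west west small   [Z -> small]

S => K small => Z small => S S small => K small S small => Z small S small => Z west small S small => small west small S small => small west small Z west west small => small west small small west west small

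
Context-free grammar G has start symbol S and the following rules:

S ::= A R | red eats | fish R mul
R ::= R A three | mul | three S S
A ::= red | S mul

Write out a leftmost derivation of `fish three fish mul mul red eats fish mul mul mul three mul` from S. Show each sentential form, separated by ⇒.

S ⇒ fish R mul ⇒ fish R A three mul ⇒ fish three S S A three mul ⇒ fish three fish R mul S A three mul ⇒ fish three fish mul mul S A three mul ⇒ fish three fish mul mul red eats A three mul ⇒ fish three fish mul mul red eats S mul three mul ⇒ fish three fish mul mul red eats fish R mul mul three mul ⇒ fish three fish mul mul red eats fish mul mul mul three mul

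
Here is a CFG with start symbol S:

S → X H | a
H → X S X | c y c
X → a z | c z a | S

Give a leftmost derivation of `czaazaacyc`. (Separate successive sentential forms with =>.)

S => XH => SH => XHH => czaHH => czaXSXH => czaazSXH => czaazaXH => czaazaSH => czaazaaH => czaazaacyc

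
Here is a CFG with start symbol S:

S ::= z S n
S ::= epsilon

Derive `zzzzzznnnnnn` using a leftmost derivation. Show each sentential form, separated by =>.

S => zSn   [S ::= z S n]
zSn => zzSnn   [S ::= z S n]
zzSnn => zzzSnnn   [S ::= z S n]
zzzSnnn => zzzzSnnnn   [S ::= z S n]
zzzzSnnnn => zzzzzSnnnnn   [S ::= z S n]
zzzzzSnnnnn => zzzzzzSnnnnnn   [S ::= z S n]
zzzzzzSnnnnnn => zzzzzznnnnnn   [S ::= epsilon]

S => zSn => zzSnn => zzzSnnn => zzzzSnnnn => zzzzzSnnnnn => zzzzzzSnnnnnn => zzzzzznnnnnn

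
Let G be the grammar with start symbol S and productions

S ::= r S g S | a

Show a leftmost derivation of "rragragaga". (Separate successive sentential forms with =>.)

S => rSgS => rrSgSgS => rragSgS => rragrSgSgS => rragragSgS => rragragagS => rragragaga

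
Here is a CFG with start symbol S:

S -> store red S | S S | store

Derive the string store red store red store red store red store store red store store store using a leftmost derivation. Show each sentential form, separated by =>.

S => store red S   [S -> store red S]
store red S => store red store red S   [S -> store red S]
store red store red S => store red store red S S   [S -> S S]
store red store red S S => store red store red store red S S   [S -> store red S]
store red store red store red S S => store red store red store red S S S   [S -> S S]
store red store red store red S S S => store red store red store red S S S S   [S -> S S]
store red store red store red S S S S => store red store red store red store red S S S S   [S -> store red S]
store red store red store red store red S S S S => store red store red store red store red store S S S   [S -> store]
store red store red store red store red store S S S => store red store red store red store red store store red S S S   [S -> store red S]
store red store red store red store red store store red S S S => store red store red store red store red store store red store S S   [S -> store]
store red store red store red store red store store red store S S => store red store red store red store red store store red store store S   [S -> store]
store red store red store red store red store store red store store S => store red store red store red store red store store red store store store   [S -> store]

S => store red S => store red store red S => store red store red S S => store red store red store red S S => store red store red store red S S S => store red store red store red S S S S => store red store red store red store red S S S S => store red store red store red store red store S S S => store red store red store red store red store store red S S S => store red store red store red store red store store red store S S => store red store red store red store red store store red store store S => store red store red store red store red store store red store store store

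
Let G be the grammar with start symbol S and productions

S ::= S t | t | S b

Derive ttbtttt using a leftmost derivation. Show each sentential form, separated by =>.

S=>St=>Stt=>Sttt=>Stttt=>Sbtttt=>Stbtttt=>ttbtttt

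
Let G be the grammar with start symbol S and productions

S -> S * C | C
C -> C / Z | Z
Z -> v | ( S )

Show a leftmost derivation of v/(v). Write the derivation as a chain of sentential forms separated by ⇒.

S ⇒ C ⇒ C/Z ⇒ Z/Z ⇒ v/Z ⇒ v/(S) ⇒ v/(C) ⇒ v/(Z) ⇒ v/(v)

S ⇒ C   [S -> C]
C ⇒ C/Z   [C -> C / Z]
C/Z ⇒ Z/Z   [C -> Z]
Z/Z ⇒ v/Z   [Z -> v]
v/Z ⇒ v/(S)   [Z -> ( S )]
v/(S) ⇒ v/(C)   [S -> C]
v/(C) ⇒ v/(Z)   [C -> Z]
v/(Z) ⇒ v/(v)   [Z -> v]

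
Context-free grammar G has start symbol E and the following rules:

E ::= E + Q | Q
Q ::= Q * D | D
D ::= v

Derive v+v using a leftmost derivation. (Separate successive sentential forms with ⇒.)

E ⇒ E+Q   [E ::= E + Q]
E+Q ⇒ Q+Q   [E ::= Q]
Q+Q ⇒ D+Q   [Q ::= D]
D+Q ⇒ v+Q   [D ::= v]
v+Q ⇒ v+D   [Q ::= D]
v+D ⇒ v+v   [D ::= v]

E ⇒ E+Q ⇒ Q+Q ⇒ D+Q ⇒ v+Q ⇒ v+D ⇒ v+v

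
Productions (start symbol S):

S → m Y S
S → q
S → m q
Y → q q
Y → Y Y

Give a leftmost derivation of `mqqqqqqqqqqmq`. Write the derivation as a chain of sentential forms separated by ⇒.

S ⇒ mYS ⇒ mYYS ⇒ mqqYS ⇒ mqqYYS ⇒ mqqYYYS ⇒ mqqYYYYS ⇒ mqqqqYYYS ⇒ mqqqqqqYYS ⇒ mqqqqqqqqYS ⇒ mqqqqqqqqqqS ⇒ mqqqqqqqqqqmq

S ⇒ mYS   [S → m Y S]
mYS ⇒ mYYS   [Y → Y Y]
mYYS ⇒ mqqYS   [Y → q q]
mqqYS ⇒ mqqYYS   [Y → Y Y]
mqqYYS ⇒ mqqYYYS   [Y → Y Y]
mqqYYYS ⇒ mqqYYYYS   [Y → Y Y]
mqqYYYYS ⇒ mqqqqYYYS   [Y → q q]
mqqqqYYYS ⇒ mqqqqqqYYS   [Y → q q]
mqqqqqqYYS ⇒ mqqqqqqqqYS   [Y → q q]
mqqqqqqqqYS ⇒ mqqqqqqqqqqS   [Y → q q]
mqqqqqqqqqqS ⇒ mqqqqqqqqqqmq   [S → m q]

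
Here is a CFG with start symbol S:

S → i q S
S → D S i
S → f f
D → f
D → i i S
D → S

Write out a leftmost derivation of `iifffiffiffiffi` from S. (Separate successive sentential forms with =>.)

S => DSi   [S → D S i]
DSi => SSi   [D → S]
SSi => DSiSi   [S → D S i]
DSiSi => iiSSiSi   [D → i i S]
iiSSiSi => iiDSiSiSi   [S → D S i]
iiDSiSiSi => iiSSiSiSi   [D → S]
iiSSiSiSi => iiDSiSiSiSi   [S → D S i]
iiDSiSiSiSi => iifSiSiSiSi   [D → f]
iifSiSiSiSi => iifffiSiSiSi   [S → f f]
iifffiSiSiSi => iifffiffiSiSi   [S → f f]
iifffiffiSiSi => iifffiffiffiSi   [S → f f]
iifffiffiffiSi => iifffiffiffiffi   [S → f f]

S => DSi => SSi => DSiSi => iiSSiSi => iiDSiSiSi => iiSSiSiSi => iiDSiSiSiSi => iifSiSiSiSi => iifffiSiSiSi => iifffiffiSiSi => iifffiffiffiSi => iifffiffiffiffi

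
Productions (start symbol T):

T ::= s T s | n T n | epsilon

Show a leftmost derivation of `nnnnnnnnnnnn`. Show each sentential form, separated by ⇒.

T ⇒ nTn ⇒ nnTnn ⇒ nnnTnnn ⇒ nnnnTnnnn ⇒ nnnnnTnnnnn ⇒ nnnnnnTnnnnnn ⇒ nnnnnnnnnnnn

T ⇒ nTn   [T ::= n T n]
nTn ⇒ nnTnn   [T ::= n T n]
nnTnn ⇒ nnnTnnn   [T ::= n T n]
nnnTnnn ⇒ nnnnTnnnn   [T ::= n T n]
nnnnTnnnn ⇒ nnnnnTnnnnn   [T ::= n T n]
nnnnnTnnnnn ⇒ nnnnnnTnnnnnn   [T ::= n T n]
nnnnnnTnnnnnn ⇒ nnnnnnnnnnnn   [T ::= epsilon]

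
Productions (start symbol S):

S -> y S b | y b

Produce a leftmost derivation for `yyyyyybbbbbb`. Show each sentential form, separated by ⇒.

S ⇒ ySb   [S -> y S b]
ySb ⇒ yySbb   [S -> y S b]
yySbb ⇒ yyySbbb   [S -> y S b]
yyySbbb ⇒ yyyySbbbb   [S -> y S b]
yyyySbbbb ⇒ yyyyySbbbbb   [S -> y S b]
yyyyySbbbbb ⇒ yyyyyybbbbbb   [S -> y b]

S ⇒ ySb ⇒ yySbb ⇒ yyySbbb ⇒ yyyySbbbb ⇒ yyyyySbbbbb ⇒ yyyyyybbbbbb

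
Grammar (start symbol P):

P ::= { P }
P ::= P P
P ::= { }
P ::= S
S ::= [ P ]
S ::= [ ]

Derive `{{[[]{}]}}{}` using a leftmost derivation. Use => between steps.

P => PP => {P}P => {{P}}P => {{S}}P => {{[P]}}P => {{[PP]}}P => {{[SP]}}P => {{[[]P]}}P => {{[[]{}]}}P => {{[[]{}]}}{}

P => PP   [P ::= P P]
PP => {P}P   [P ::= { P }]
{P}P => {{P}}P   [P ::= { P }]
{{P}}P => {{S}}P   [P ::= S]
{{S}}P => {{[P]}}P   [S ::= [ P ]]
{{[P]}}P => {{[PP]}}P   [P ::= P P]
{{[PP]}}P => {{[SP]}}P   [P ::= S]
{{[SP]}}P => {{[[]P]}}P   [S ::= [ ]]
{{[[]P]}}P => {{[[]{}]}}P   [P ::= { }]
{{[[]{}]}}P => {{[[]{}]}}{}   [P ::= { }]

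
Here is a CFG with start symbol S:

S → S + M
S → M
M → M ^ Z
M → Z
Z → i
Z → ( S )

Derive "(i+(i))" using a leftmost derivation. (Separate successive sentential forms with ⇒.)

S ⇒ M   [S → M]
M ⇒ Z   [M → Z]
Z ⇒ (S)   [Z → ( S )]
(S) ⇒ (S+M)   [S → S + M]
(S+M) ⇒ (M+M)   [S → M]
(M+M) ⇒ (Z+M)   [M → Z]
(Z+M) ⇒ (i+M)   [Z → i]
(i+M) ⇒ (i+Z)   [M → Z]
(i+Z) ⇒ (i+(S))   [Z → ( S )]
(i+(S)) ⇒ (i+(M))   [S → M]
(i+(M)) ⇒ (i+(Z))   [M → Z]
(i+(Z)) ⇒ (i+(i))   [Z → i]

S⇒M⇒Z⇒(S)⇒(S+M)⇒(M+M)⇒(Z+M)⇒(i+M)⇒(i+Z)⇒(i+(S))⇒(i+(M))⇒(i+(Z))⇒(i+(i))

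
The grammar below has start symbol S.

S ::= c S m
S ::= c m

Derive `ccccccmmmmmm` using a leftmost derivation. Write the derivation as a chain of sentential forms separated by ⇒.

S ⇒ cSm   [S ::= c S m]
cSm ⇒ ccSmm   [S ::= c S m]
ccSmm ⇒ cccSmmm   [S ::= c S m]
cccSmmm ⇒ ccccSmmmm   [S ::= c S m]
ccccSmmmm ⇒ cccccSmmmmm   [S ::= c S m]
cccccSmmmmm ⇒ ccccccmmmmmm   [S ::= c m]

S ⇒ cSm ⇒ ccSmm ⇒ cccSmmm ⇒ ccccSmmmm ⇒ cccccSmmmmm ⇒ ccccccmmmmmm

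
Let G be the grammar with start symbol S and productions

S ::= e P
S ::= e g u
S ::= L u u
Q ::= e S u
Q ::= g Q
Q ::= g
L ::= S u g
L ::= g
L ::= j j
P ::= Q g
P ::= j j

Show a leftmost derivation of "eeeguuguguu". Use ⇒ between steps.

S⇒Luu⇒Suguu⇒ePuguu⇒eQguguu⇒eeSuguguu⇒eeeguuguguu

S ⇒ Luu   [S ::= L u u]
Luu ⇒ Suguu   [L ::= S u g]
Suguu ⇒ ePuguu   [S ::= e P]
ePuguu ⇒ eQguguu   [P ::= Q g]
eQguguu ⇒ eeSuguguu   [Q ::= e S u]
eeSuguguu ⇒ eeeguuguguu   [S ::= e g u]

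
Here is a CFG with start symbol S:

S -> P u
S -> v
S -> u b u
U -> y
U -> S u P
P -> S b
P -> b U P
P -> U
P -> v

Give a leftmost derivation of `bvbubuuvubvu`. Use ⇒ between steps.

S ⇒ Pu ⇒ bUPu ⇒ bSuPPu ⇒ bPuuPPu ⇒ bSbuuPPu ⇒ bPubuuPPu ⇒ bSbubuuPPu ⇒ bvbubuuPPu ⇒ bvbubuuSbPu ⇒ bvbubuuPubPu ⇒ bvbubuuvubPu ⇒ bvbubuuvubvu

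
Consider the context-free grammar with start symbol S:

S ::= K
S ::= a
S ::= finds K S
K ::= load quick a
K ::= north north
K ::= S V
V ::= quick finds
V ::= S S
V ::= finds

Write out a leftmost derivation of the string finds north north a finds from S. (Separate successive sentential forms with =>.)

S => K => S V => finds K S V => finds north north S V => finds north north a V => finds north north a finds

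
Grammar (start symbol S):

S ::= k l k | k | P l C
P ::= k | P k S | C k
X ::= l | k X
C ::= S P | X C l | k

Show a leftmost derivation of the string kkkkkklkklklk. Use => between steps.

S => PlC => PkSlC => kkSlC => kkPlClC => kkCklClC => kkSPklClC => kkkPklClC => kkkPkSklClC => kkkkkSklClC => kkkkkklkklClC => kkkkkklkklklC => kkkkkklkklklk

S => PlC   [S ::= P l C]
PlC => PkSlC   [P ::= P k S]
PkSlC => kkSlC   [P ::= k]
kkSlC => kkPlClC   [S ::= P l C]
kkPlClC => kkCklClC   [P ::= C k]
kkCklClC => kkSPklClC   [C ::= S P]
kkSPklClC => kkkPklClC   [S ::= k]
kkkPklClC => kkkPkSklClC   [P ::= P k S]
kkkPkSklClC => kkkkkSklClC   [P ::= k]
kkkkkSklClC => kkkkkklkklClC   [S ::= k l k]
kkkkkklkklClC => kkkkkklkklklC   [C ::= k]
kkkkkklkklklC => kkkkkklkklklk   [C ::= k]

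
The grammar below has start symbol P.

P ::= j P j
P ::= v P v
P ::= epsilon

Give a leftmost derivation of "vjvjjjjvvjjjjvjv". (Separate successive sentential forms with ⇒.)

P⇒vPv⇒vjPjv⇒vjvPvjv⇒vjvjPjvjv⇒vjvjjPjjvjv⇒vjvjjjPjjjvjv⇒vjvjjjjPjjjjvjv⇒vjvjjjjvPvjjjjvjv⇒vjvjjjjvvjjjjvjv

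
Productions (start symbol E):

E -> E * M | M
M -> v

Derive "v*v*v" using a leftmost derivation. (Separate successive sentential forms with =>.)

E => E*M => E*M*M => M*M*M => v*M*M => v*v*M => v*v*v

E => E*M   [E -> E * M]
E*M => E*M*M   [E -> E * M]
E*M*M => M*M*M   [E -> M]
M*M*M => v*M*M   [M -> v]
v*M*M => v*v*M   [M -> v]
v*v*M => v*v*v   [M -> v]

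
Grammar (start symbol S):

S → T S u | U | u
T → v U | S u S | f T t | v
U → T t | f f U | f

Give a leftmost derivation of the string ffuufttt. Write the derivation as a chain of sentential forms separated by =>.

S => U => Tt => fTtt => ffTttt => ffSuSttt => ffuuSttt => ffuuUttt => ffuufttt

S => U   [S → U]
U => Tt   [U → T t]
Tt => fTtt   [T → f T t]
fTtt => ffTttt   [T → f T t]
ffTttt => ffSuSttt   [T → S u S]
ffSuSttt => ffuuSttt   [S → u]
ffuuSttt => ffuuUttt   [S → U]
ffuuUttt => ffuufttt   [U → f]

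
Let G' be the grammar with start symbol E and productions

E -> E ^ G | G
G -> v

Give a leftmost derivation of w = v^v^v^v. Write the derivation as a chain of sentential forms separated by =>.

E => E^G   [E -> E ^ G]
E^G => E^G^G   [E -> E ^ G]
E^G^G => E^G^G^G   [E -> E ^ G]
E^G^G^G => G^G^G^G   [E -> G]
G^G^G^G => v^G^G^G   [G -> v]
v^G^G^G => v^v^G^G   [G -> v]
v^v^G^G => v^v^v^G   [G -> v]
v^v^v^G => v^v^v^v   [G -> v]

E=>E^G=>E^G^G=>E^G^G^G=>G^G^G^G=>v^G^G^G=>v^v^G^G=>v^v^v^G=>v^v^v^v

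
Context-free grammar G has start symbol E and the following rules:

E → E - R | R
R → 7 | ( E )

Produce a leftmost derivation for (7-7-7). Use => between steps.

E => R   [E → R]
R => (E)   [R → ( E )]
(E) => (E-R)   [E → E - R]
(E-R) => (E-R-R)   [E → E - R]
(E-R-R) => (R-R-R)   [E → R]
(R-R-R) => (7-R-R)   [R → 7]
(7-R-R) => (7-7-R)   [R → 7]
(7-7-R) => (7-7-7)   [R → 7]

E => R => (E) => (E-R) => (E-R-R) => (R-R-R) => (7-R-R) => (7-7-R) => (7-7-7)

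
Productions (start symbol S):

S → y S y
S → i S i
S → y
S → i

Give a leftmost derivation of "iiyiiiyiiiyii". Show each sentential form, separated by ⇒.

S⇒iSi⇒iiSii⇒iiySyii⇒iiyiSiyii⇒iiyiiSiiyii⇒iiyiiiSiiiyii⇒iiyiiiyiiiyii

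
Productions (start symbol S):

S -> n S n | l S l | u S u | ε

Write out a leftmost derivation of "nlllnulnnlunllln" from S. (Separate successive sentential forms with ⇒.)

S ⇒ nSn ⇒ nlSln ⇒ nllSlln ⇒ nlllSllln ⇒ nlllnSnllln ⇒ nlllnuSunllln ⇒ nlllnulSlunllln ⇒ nlllnulnSnlunllln ⇒ nlllnulnnlunllln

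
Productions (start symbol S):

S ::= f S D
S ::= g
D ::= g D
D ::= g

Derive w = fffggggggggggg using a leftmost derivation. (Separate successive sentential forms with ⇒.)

S ⇒ fSD   [S ::= f S D]
fSD ⇒ ffSDD   [S ::= f S D]
ffSDD ⇒ fffSDDD   [S ::= f S D]
fffSDDD ⇒ fffgDDD   [S ::= g]
fffgDDD ⇒ fffggDDD   [D ::= g D]
fffggDDD ⇒ fffgggDDD   [D ::= g D]
fffgggDDD ⇒ fffggggDDD   [D ::= g D]
fffggggDDD ⇒ fffgggggDDD   [D ::= g D]
fffgggggDDD ⇒ fffggggggDDD   [D ::= g D]
fffggggggDDD ⇒ fffgggggggDDD   [D ::= g D]
fffgggggggDDD ⇒ fffggggggggDDD   [D ::= g D]
fffggggggggDDD ⇒ fffgggggggggDD   [D ::= g]
fffgggggggggDD ⇒ fffggggggggggD   [D ::= g]
fffggggggggggD ⇒ fffggggggggggg   [D ::= g]

S⇒fSD⇒ffSDD⇒fffSDDD⇒fffgDDD⇒fffggDDD⇒fffgggDDD⇒fffggggDDD⇒fffgggggDDD⇒fffggggggDDD⇒fffgggggggDDD⇒fffggggggggDDD⇒fffgggggggggDD⇒fffggggggggggD⇒fffggggggggggg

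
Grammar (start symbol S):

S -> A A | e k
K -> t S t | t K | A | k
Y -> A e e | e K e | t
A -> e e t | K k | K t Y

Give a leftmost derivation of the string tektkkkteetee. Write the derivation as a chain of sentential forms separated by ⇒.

S ⇒ AA ⇒ KkA ⇒ AkA ⇒ KkkA ⇒ tStkkA ⇒ tektkkA ⇒ tektkkKtY ⇒ tektkkktY ⇒ tektkkktAee ⇒ tektkkkteetee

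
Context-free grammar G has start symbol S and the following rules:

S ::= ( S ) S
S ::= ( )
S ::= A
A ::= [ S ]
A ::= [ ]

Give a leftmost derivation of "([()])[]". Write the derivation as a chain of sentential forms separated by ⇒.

S ⇒ (S)S ⇒ (A)S ⇒ ([S])S ⇒ ([()])S ⇒ ([()])A ⇒ ([()])[]

S ⇒ (S)S   [S ::= ( S ) S]
(S)S ⇒ (A)S   [S ::= A]
(A)S ⇒ ([S])S   [A ::= [ S ]]
([S])S ⇒ ([()])S   [S ::= ( )]
([()])S ⇒ ([()])A   [S ::= A]
([()])A ⇒ ([()])[]   [A ::= [ ]]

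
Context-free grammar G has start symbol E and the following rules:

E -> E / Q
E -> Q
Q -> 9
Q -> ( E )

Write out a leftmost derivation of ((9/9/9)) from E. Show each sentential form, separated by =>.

E => Q   [E -> Q]
Q => (E)   [Q -> ( E )]
(E) => (Q)   [E -> Q]
(Q) => ((E))   [Q -> ( E )]
((E)) => ((E/Q))   [E -> E / Q]
((E/Q)) => ((E/Q/Q))   [E -> E / Q]
((E/Q/Q)) => ((Q/Q/Q))   [E -> Q]
((Q/Q/Q)) => ((9/Q/Q))   [Q -> 9]
((9/Q/Q)) => ((9/9/Q))   [Q -> 9]
((9/9/Q)) => ((9/9/9))   [Q -> 9]

E=>Q=>(E)=>(Q)=>((E))=>((E/Q))=>((E/Q/Q))=>((Q/Q/Q))=>((9/Q/Q))=>((9/9/Q))=>((9/9/9))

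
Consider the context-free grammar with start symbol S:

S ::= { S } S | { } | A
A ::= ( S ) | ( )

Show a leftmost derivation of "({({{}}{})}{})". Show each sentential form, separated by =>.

S => A => (S) => ({S}S) => ({A}S) => ({(S)}S) => ({({S}S)}S) => ({({{}}S)}S) => ({({{}}{})}S) => ({({{}}{})}{})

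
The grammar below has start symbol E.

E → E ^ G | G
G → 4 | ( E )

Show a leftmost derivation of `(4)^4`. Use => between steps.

E=>E^G=>G^G=>(E)^G=>(G)^G=>(4)^G=>(4)^4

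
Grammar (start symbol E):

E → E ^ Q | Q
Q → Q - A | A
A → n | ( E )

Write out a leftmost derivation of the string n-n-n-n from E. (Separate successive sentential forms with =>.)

E=>Q=>Q-A=>Q-A-A=>Q-A-A-A=>A-A-A-A=>n-A-A-A=>n-n-A-A=>n-n-n-A=>n-n-n-n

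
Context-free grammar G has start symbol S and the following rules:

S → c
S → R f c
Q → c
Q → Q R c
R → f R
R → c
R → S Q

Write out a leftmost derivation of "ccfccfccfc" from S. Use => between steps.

S => Rfc => SQfc => RfcQfc => SQfcQfc => RfcQfcQfc => SQfcQfcQfc => cQfcQfcQfc => ccfcQfcQfc => ccfccfcQfc => ccfccfccfc

S => Rfc   [S → R f c]
Rfc => SQfc   [R → S Q]
SQfc => RfcQfc   [S → R f c]
RfcQfc => SQfcQfc   [R → S Q]
SQfcQfc => RfcQfcQfc   [S → R f c]
RfcQfcQfc => SQfcQfcQfc   [R → S Q]
SQfcQfcQfc => cQfcQfcQfc   [S → c]
cQfcQfcQfc => ccfcQfcQfc   [Q → c]
ccfcQfcQfc => ccfccfcQfc   [Q → c]
ccfccfcQfc => ccfccfccfc   [Q → c]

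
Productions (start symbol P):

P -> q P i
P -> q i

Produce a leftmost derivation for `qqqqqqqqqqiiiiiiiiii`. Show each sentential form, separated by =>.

P => qPi => qqPii => qqqPiii => qqqqPiiii => qqqqqPiiiii => qqqqqqPiiiiii => qqqqqqqPiiiiiii => qqqqqqqqPiiiiiiii => qqqqqqqqqPiiiiiiiii => qqqqqqqqqqiiiiiiiiii

P => qPi   [P -> q P i]
qPi => qqPii   [P -> q P i]
qqPii => qqqPiii   [P -> q P i]
qqqPiii => qqqqPiiii   [P -> q P i]
qqqqPiiii => qqqqqPiiiii   [P -> q P i]
qqqqqPiiiii => qqqqqqPiiiiii   [P -> q P i]
qqqqqqPiiiiii => qqqqqqqPiiiiiii   [P -> q P i]
qqqqqqqPiiiiiii => qqqqqqqqPiiiiiiii   [P -> q P i]
qqqqqqqqPiiiiiiii => qqqqqqqqqPiiiiiiiii   [P -> q P i]
qqqqqqqqqPiiiiiiiii => qqqqqqqqqqiiiiiiiiii   [P -> q i]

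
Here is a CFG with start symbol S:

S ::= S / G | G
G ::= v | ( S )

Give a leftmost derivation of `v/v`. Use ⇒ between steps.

S ⇒ S/G   [S ::= S / G]
S/G ⇒ G/G   [S ::= G]
G/G ⇒ v/G   [G ::= v]
v/G ⇒ v/v   [G ::= v]

S⇒S/G⇒G/G⇒v/G⇒v/v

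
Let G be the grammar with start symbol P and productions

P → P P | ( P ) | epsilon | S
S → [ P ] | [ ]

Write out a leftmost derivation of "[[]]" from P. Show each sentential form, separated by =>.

P => S   [P → S]
S => [P]   [S → [ P ]]
[P] => [S]   [P → S]
[S] => [[]]   [S → [ ]]

P => S => [P] => [S] => [[]]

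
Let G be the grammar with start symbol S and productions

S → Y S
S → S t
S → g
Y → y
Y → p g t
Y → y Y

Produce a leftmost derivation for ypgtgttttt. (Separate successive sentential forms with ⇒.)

S⇒YS⇒yYS⇒ypgtS⇒ypgtSt⇒ypgtStt⇒ypgtSttt⇒ypgtStttt⇒ypgtSttttt⇒ypgtgttttt

S ⇒ YS   [S → Y S]
YS ⇒ yYS   [Y → y Y]
yYS ⇒ ypgtS   [Y → p g t]
ypgtS ⇒ ypgtSt   [S → S t]
ypgtSt ⇒ ypgtStt   [S → S t]
ypgtStt ⇒ ypgtSttt   [S → S t]
ypgtSttt ⇒ ypgtStttt   [S → S t]
ypgtStttt ⇒ ypgtSttttt   [S → S t]
ypgtSttttt ⇒ ypgtgttttt   [S → g]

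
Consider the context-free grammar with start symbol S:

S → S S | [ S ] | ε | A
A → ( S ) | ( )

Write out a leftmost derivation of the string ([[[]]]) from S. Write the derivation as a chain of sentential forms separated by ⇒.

S ⇒ A   [S → A]
A ⇒ (S)   [A → ( S )]
(S) ⇒ ([S])   [S → [ S ]]
([S]) ⇒ ([[S]])   [S → [ S ]]
([[S]]) ⇒ ([[[S]]])   [S → [ S ]]
([[[S]]]) ⇒ ([[[]]])   [S → ε]

S ⇒ A ⇒ (S) ⇒ ([S]) ⇒ ([[S]]) ⇒ ([[[S]]]) ⇒ ([[[]]])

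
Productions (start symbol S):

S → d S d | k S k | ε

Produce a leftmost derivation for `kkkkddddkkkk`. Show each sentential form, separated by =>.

S => kSk   [S → k S k]
kSk => kkSkk   [S → k S k]
kkSkk => kkkSkkk   [S → k S k]
kkkSkkk => kkkkSkkkk   [S → k S k]
kkkkSkkkk => kkkkdSdkkkk   [S → d S d]
kkkkdSdkkkk => kkkkddSddkkkk   [S → d S d]
kkkkddSddkkkk => kkkkddddkkkk   [S → ε]

S=>kSk=>kkSkk=>kkkSkkk=>kkkkSkkkk=>kkkkdSdkkkk=>kkkkddSddkkkk=>kkkkddddkkkk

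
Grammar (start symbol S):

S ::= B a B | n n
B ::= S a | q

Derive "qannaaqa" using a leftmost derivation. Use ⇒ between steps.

S ⇒ BaB ⇒ qaB ⇒ qaSa ⇒ qaBaBa ⇒ qaSaaBa ⇒ qannaaBa ⇒ qannaaqa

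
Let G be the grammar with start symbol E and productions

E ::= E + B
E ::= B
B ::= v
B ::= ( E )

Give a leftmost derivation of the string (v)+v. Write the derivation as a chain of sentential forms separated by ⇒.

E ⇒ E+B ⇒ B+B ⇒ (E)+B ⇒ (B)+B ⇒ (v)+B ⇒ (v)+v

E ⇒ E+B   [E ::= E + B]
E+B ⇒ B+B   [E ::= B]
B+B ⇒ (E)+B   [B ::= ( E )]
(E)+B ⇒ (B)+B   [E ::= B]
(B)+B ⇒ (v)+B   [B ::= v]
(v)+B ⇒ (v)+v   [B ::= v]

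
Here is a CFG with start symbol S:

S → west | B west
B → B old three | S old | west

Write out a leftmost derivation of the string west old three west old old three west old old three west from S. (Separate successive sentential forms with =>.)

S => B west => B old three west => S old old three west => B west old old three west => B old three west old old three west => S old old three west old old three west => B west old old three west old old three west => B old three west old old three west old old three west => west old three west old old three west old old three west

S => B west   [S → B west]
B west => B old three west   [B → B old three]
B old three west => S old old three west   [B → S old]
S old old three west => B west old old three west   [S → B west]
B west old old three west => B old three west old old three west   [B → B old three]
B old three west old old three west => S old old three west old old three west   [B → S old]
S old old three west old old three west => B west old old three west old old three west   [S → B west]
B west old old three west old old three west => B old three west old old three west old old three west   [B → B old three]
B old three west old old three west old old three west => west old three west old old three west old old three west   [B → west]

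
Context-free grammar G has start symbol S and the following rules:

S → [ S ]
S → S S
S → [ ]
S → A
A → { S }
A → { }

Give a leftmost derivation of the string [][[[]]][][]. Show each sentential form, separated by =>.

S => SS => SSS => []SS => []SSS => [][S]SS => [][[S]]SS => [][[[]]]SS => [][[[]]][]S => [][[[]]][][]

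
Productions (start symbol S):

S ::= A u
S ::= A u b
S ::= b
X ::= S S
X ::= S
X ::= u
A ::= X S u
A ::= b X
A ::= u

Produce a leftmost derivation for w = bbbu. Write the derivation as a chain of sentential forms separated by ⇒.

S⇒Au⇒bXu⇒bSSu⇒bbSu⇒bbbu

S ⇒ Au   [S ::= A u]
Au ⇒ bXu   [A ::= b X]
bXu ⇒ bSSu   [X ::= S S]
bSSu ⇒ bbSu   [S ::= b]
bbSu ⇒ bbbu   [S ::= b]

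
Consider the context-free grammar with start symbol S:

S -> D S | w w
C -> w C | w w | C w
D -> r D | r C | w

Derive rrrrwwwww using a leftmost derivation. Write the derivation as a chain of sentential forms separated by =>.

S => DS => rDS => rrDS => rrrDS => rrrrCS => rrrrCwS => rrrrwwwS => rrrrwwwww

S => DS   [S -> D S]
DS => rDS   [D -> r D]
rDS => rrDS   [D -> r D]
rrDS => rrrDS   [D -> r D]
rrrDS => rrrrCS   [D -> r C]
rrrrCS => rrrrCwS   [C -> C w]
rrrrCwS => rrrrwwwS   [C -> w w]
rrrrwwwS => rrrrwwwww   [S -> w w]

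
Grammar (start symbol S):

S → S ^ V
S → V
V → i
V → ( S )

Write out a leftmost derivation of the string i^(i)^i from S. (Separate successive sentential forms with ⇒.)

S⇒S^V⇒S^V^V⇒V^V^V⇒i^V^V⇒i^(S)^V⇒i^(V)^V⇒i^(i)^V⇒i^(i)^i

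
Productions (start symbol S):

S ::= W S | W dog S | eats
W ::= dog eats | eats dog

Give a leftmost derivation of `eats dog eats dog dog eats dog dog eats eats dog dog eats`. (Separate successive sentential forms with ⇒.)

S ⇒ W S ⇒ eats dog S ⇒ eats dog W dog S ⇒ eats dog eats dog dog S ⇒ eats dog eats dog dog W S ⇒ eats dog eats dog dog eats dog S ⇒ eats dog eats dog dog eats dog W S ⇒ eats dog eats dog dog eats dog dog eats S ⇒ eats dog eats dog dog eats dog dog eats W dog S ⇒ eats dog eats dog dog eats dog dog eats eats dog dog S ⇒ eats dog eats dog dog eats dog dog eats eats dog dog eats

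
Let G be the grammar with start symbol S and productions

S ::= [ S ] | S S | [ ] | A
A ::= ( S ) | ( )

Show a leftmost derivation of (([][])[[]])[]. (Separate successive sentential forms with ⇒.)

S ⇒ SS   [S ::= S S]
SS ⇒ AS   [S ::= A]
AS ⇒ (S)S   [A ::= ( S )]
(S)S ⇒ (SS)S   [S ::= S S]
(SS)S ⇒ (AS)S   [S ::= A]
(AS)S ⇒ ((S)S)S   [A ::= ( S )]
((S)S)S ⇒ ((SS)S)S   [S ::= S S]
((SS)S)S ⇒ (([]S)S)S   [S ::= [ ]]
(([]S)S)S ⇒ (([][])S)S   [S ::= [ ]]
(([][])S)S ⇒ (([][])[S])S   [S ::= [ S ]]
(([][])[S])S ⇒ (([][])[[]])S   [S ::= [ ]]
(([][])[[]])S ⇒ (([][])[[]])[]   [S ::= [ ]]

S⇒SS⇒AS⇒(S)S⇒(SS)S⇒(AS)S⇒((S)S)S⇒((SS)S)S⇒(([]S)S)S⇒(([][])S)S⇒(([][])[S])S⇒(([][])[[]])S⇒(([][])[[]])[]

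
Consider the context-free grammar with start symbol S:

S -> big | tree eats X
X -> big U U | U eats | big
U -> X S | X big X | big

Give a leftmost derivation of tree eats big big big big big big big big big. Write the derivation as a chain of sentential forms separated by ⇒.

S ⇒ tree eats X ⇒ tree eats big U U ⇒ tree eats big X S U ⇒ tree eats big big U U S U ⇒ tree eats big big X S U S U ⇒ tree eats big big big U U S U S U ⇒ tree eats big big big big U S U S U ⇒ tree eats big big big big big S U S U ⇒ tree eats big big big big big big U S U ⇒ tree eats big big big big big big big S U ⇒ tree eats big big big big big big big big U ⇒ tree eats big big big big big big big big big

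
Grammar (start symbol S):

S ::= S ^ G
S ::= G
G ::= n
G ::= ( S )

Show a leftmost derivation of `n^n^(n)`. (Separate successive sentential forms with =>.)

S => S^G   [S ::= S ^ G]
S^G => S^G^G   [S ::= S ^ G]
S^G^G => G^G^G   [S ::= G]
G^G^G => n^G^G   [G ::= n]
n^G^G => n^n^G   [G ::= n]
n^n^G => n^n^(S)   [G ::= ( S )]
n^n^(S) => n^n^(G)   [S ::= G]
n^n^(G) => n^n^(n)   [G ::= n]

S => S^G => S^G^G => G^G^G => n^G^G => n^n^G => n^n^(S) => n^n^(G) => n^n^(n)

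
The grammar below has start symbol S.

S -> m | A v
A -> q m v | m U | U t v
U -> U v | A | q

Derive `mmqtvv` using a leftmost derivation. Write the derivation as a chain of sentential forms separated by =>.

S=>Av=>Utvv=>Atvv=>mUtvv=>mAtvv=>mmUtvv=>mmqtvv

S => Av   [S -> A v]
Av => Utvv   [A -> U t v]
Utvv => Atvv   [U -> A]
Atvv => mUtvv   [A -> m U]
mUtvv => mAtvv   [U -> A]
mAtvv => mmUtvv   [A -> m U]
mmUtvv => mmqtvv   [U -> q]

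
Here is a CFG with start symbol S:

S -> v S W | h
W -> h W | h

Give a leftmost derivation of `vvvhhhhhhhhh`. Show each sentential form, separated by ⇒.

S ⇒ vSW   [S -> v S W]
vSW ⇒ vvSWW   [S -> v S W]
vvSWW ⇒ vvvSWWW   [S -> v S W]
vvvSWWW ⇒ vvvhWWW   [S -> h]
vvvhWWW ⇒ vvvhhWWW   [W -> h W]
vvvhhWWW ⇒ vvvhhhWWW   [W -> h W]
vvvhhhWWW ⇒ vvvhhhhWW   [W -> h]
vvvhhhhWW ⇒ vvvhhhhhWW   [W -> h W]
vvvhhhhhWW ⇒ vvvhhhhhhWW   [W -> h W]
vvvhhhhhhWW ⇒ vvvhhhhhhhWW   [W -> h W]
vvvhhhhhhhWW ⇒ vvvhhhhhhhhW   [W -> h]
vvvhhhhhhhhW ⇒ vvvhhhhhhhhh   [W -> h]

S ⇒ vSW ⇒ vvSWW ⇒ vvvSWWW ⇒ vvvhWWW ⇒ vvvhhWWW ⇒ vvvhhhWWW ⇒ vvvhhhhWW ⇒ vvvhhhhhWW ⇒ vvvhhhhhhWW ⇒ vvvhhhhhhhWW ⇒ vvvhhhhhhhhW ⇒ vvvhhhhhhhhh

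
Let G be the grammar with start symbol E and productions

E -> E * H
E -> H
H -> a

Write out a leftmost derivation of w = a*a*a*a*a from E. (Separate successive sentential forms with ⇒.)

E ⇒ E*H ⇒ E*H*H ⇒ E*H*H*H ⇒ E*H*H*H*H ⇒ H*H*H*H*H ⇒ a*H*H*H*H ⇒ a*a*H*H*H ⇒ a*a*a*H*H ⇒ a*a*a*a*H ⇒ a*a*a*a*a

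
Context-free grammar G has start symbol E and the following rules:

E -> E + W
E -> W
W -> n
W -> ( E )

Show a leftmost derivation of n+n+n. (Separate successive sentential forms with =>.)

E => E+W   [E -> E + W]
E+W => E+W+W   [E -> E + W]
E+W+W => W+W+W   [E -> W]
W+W+W => n+W+W   [W -> n]
n+W+W => n+n+W   [W -> n]
n+n+W => n+n+n   [W -> n]

E => E+W => E+W+W => W+W+W => n+W+W => n+n+W => n+n+n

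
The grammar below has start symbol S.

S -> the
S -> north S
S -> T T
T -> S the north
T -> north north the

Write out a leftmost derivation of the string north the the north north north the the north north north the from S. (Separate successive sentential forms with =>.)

S => north S => north T T => north S the north T => north T T the north T => north S the north T the north T => north the the north T the north T => north the the north north north the the north T => north the the north north north the the north north north the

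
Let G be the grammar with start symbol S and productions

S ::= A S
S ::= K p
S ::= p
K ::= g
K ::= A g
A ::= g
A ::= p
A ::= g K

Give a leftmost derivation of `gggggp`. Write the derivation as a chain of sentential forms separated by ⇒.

S ⇒ Kp ⇒ Agp ⇒ gKgp ⇒ gAggp ⇒ ggKggp ⇒ gggggp

S ⇒ Kp   [S ::= K p]
Kp ⇒ Agp   [K ::= A g]
Agp ⇒ gKgp   [A ::= g K]
gKgp ⇒ gAggp   [K ::= A g]
gAggp ⇒ ggKggp   [A ::= g K]
ggKggp ⇒ gggggp   [K ::= g]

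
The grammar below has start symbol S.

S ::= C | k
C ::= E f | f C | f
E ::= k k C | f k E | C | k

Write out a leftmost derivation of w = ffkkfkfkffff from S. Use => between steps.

S => C => fC => ffC => ffEf => ffkkCf => ffkkEff => ffkkfkEff => ffkkfkfkEff => ffkkfkfkCff => ffkkfkfkfCff => ffkkfkfkffff

S => C   [S ::= C]
C => fC   [C ::= f C]
fC => ffC   [C ::= f C]
ffC => ffEf   [C ::= E f]
ffEf => ffkkCf   [E ::= k k C]
ffkkCf => ffkkEff   [C ::= E f]
ffkkEff => ffkkfkEff   [E ::= f k E]
ffkkfkEff => ffkkfkfkEff   [E ::= f k E]
ffkkfkfkEff => ffkkfkfkCff   [E ::= C]
ffkkfkfkCff => ffkkfkfkfCff   [C ::= f C]
ffkkfkfkfCff => ffkkfkfkffff   [C ::= f]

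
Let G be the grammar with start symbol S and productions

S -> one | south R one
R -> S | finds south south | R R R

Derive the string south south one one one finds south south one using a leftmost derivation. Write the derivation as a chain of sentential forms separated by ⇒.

S ⇒ south R one   [S -> south R one]
south R one ⇒ south R R R one   [R -> R R R]
south R R R one ⇒ south S R R one   [R -> S]
south S R R one ⇒ south south R one R R one   [S -> south R one]
south south R one R R one ⇒ south south S one R R one   [R -> S]
south south S one R R one ⇒ south south one one R R one   [S -> one]
south south one one R R one ⇒ south south one one S R one   [R -> S]
south south one one S R one ⇒ south south one one one R one   [S -> one]
south south one one one R one ⇒ south south one one one finds south south one   [R -> finds south south]

S ⇒ south R one ⇒ south R R R one ⇒ south S R R one ⇒ south south R one R R one ⇒ south south S one R R one ⇒ south south one one R R one ⇒ south south one one S R one ⇒ south south one one one R one ⇒ south south one one one finds south south one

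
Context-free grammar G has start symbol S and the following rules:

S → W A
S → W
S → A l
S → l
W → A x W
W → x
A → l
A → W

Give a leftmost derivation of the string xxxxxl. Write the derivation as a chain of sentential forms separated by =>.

S => WA   [S → W A]
WA => AxWA   [W → A x W]
AxWA => WxWA   [A → W]
WxWA => AxWxWA   [W → A x W]
AxWxWA => WxWxWA   [A → W]
WxWxWA => xxWxWA   [W → x]
xxWxWA => xxxxWA   [W → x]
xxxxWA => xxxxxA   [W → x]
xxxxxA => xxxxxl   [A → l]

S=>WA=>AxWA=>WxWA=>AxWxWA=>WxWxWA=>xxWxWA=>xxxxWA=>xxxxxA=>xxxxxl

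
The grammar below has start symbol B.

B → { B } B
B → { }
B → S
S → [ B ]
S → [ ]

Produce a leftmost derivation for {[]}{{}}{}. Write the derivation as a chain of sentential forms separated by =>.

B=>{B}B=>{S}B=>{[]}B=>{[]}{B}B=>{[]}{{}}B=>{[]}{{}}{}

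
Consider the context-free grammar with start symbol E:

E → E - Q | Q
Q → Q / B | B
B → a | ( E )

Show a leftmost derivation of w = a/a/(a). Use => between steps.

E => Q => Q/B => Q/B/B => B/B/B => a/B/B => a/a/B => a/a/(E) => a/a/(Q) => a/a/(B) => a/a/(a)

E => Q   [E → Q]
Q => Q/B   [Q → Q / B]
Q/B => Q/B/B   [Q → Q / B]
Q/B/B => B/B/B   [Q → B]
B/B/B => a/B/B   [B → a]
a/B/B => a/a/B   [B → a]
a/a/B => a/a/(E)   [B → ( E )]
a/a/(E) => a/a/(Q)   [E → Q]
a/a/(Q) => a/a/(B)   [Q → B]
a/a/(B) => a/a/(a)   [B → a]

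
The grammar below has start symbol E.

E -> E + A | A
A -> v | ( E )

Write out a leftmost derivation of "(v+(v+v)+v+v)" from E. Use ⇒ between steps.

E ⇒ A ⇒ (E) ⇒ (E+A) ⇒ (E+A+A) ⇒ (E+A+A+A) ⇒ (A+A+A+A) ⇒ (v+A+A+A) ⇒ (v+(E)+A+A) ⇒ (v+(E+A)+A+A) ⇒ (v+(A+A)+A+A) ⇒ (v+(v+A)+A+A) ⇒ (v+(v+v)+A+A) ⇒ (v+(v+v)+v+A) ⇒ (v+(v+v)+v+v)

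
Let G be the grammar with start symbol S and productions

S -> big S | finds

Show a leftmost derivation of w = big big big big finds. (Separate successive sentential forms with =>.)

S => big S => big big S => big big big S => big big big big S => big big big big finds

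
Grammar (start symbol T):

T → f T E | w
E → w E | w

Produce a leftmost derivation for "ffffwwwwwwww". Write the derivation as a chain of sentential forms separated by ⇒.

T ⇒ fTE ⇒ ffTEE ⇒ fffTEEE ⇒ ffffTEEEE ⇒ ffffwEEEE ⇒ ffffwwEEEE ⇒ ffffwwwEEEE ⇒ ffffwwwwEEEE ⇒ ffffwwwwwEEE ⇒ ffffwwwwwwEE ⇒ ffffwwwwwwwE ⇒ ffffwwwwwwww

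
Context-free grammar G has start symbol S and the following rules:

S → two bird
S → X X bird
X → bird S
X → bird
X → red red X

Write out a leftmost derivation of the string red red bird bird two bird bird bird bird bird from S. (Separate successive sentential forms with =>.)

S => X X bird   [S → X X bird]
X X bird => red red X X bird   [X → red red X]
red red X X bird => red red bird S X bird   [X → bird S]
red red bird S X bird => red red bird X X bird X bird   [S → X X bird]
red red bird X X bird X bird => red red bird bird S X bird X bird   [X → bird S]
red red bird bird S X bird X bird => red red bird bird two bird X bird X bird   [S → two bird]
red red bird bird two bird X bird X bird => red red bird bird two bird bird bird X bird   [X → bird]
red red bird bird two bird bird bird X bird => red red bird bird two bird bird bird bird bird   [X → bird]

S => X X bird => red red X X bird => red red bird S X bird => red red bird X X bird X bird => red red bird bird S X bird X bird => red red bird bird two bird X bird X bird => red red bird bird two bird bird bird X bird => red red bird bird two bird bird bird bird bird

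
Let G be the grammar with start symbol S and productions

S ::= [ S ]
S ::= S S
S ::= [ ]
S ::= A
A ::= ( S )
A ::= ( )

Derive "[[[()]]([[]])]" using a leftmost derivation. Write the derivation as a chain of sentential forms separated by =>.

S => [S] => [SS] => [[S]S] => [[[S]]S] => [[[A]]S] => [[[()]]S] => [[[()]]A] => [[[()]](S)] => [[[()]]([S])] => [[[()]]([[]])]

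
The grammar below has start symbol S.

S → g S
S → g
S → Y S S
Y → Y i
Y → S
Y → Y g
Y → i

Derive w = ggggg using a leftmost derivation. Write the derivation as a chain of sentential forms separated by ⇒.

S ⇒ YSS ⇒ SSS ⇒ YSSSS ⇒ SSSSS ⇒ gSSSS ⇒ ggSSS ⇒ gggSS ⇒ ggggS ⇒ ggggg

S ⇒ YSS   [S → Y S S]
YSS ⇒ SSS   [Y → S]
SSS ⇒ YSSSS   [S → Y S S]
YSSSS ⇒ SSSSS   [Y → S]
SSSSS ⇒ gSSSS   [S → g]
gSSSS ⇒ ggSSS   [S → g]
ggSSS ⇒ gggSS   [S → g]
gggSS ⇒ ggggS   [S → g]
ggggS ⇒ ggggg   [S → g]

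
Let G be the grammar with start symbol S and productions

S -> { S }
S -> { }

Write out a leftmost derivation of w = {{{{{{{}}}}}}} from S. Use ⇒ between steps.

S⇒{S}⇒{{S}}⇒{{{S}}}⇒{{{{S}}}}⇒{{{{{S}}}}}⇒{{{{{{S}}}}}}⇒{{{{{{{}}}}}}}

S ⇒ {S}   [S -> { S }]
{S} ⇒ {{S}}   [S -> { S }]
{{S}} ⇒ {{{S}}}   [S -> { S }]
{{{S}}} ⇒ {{{{S}}}}   [S -> { S }]
{{{{S}}}} ⇒ {{{{{S}}}}}   [S -> { S }]
{{{{{S}}}}} ⇒ {{{{{{S}}}}}}   [S -> { S }]
{{{{{{S}}}}}} ⇒ {{{{{{{}}}}}}}   [S -> { }]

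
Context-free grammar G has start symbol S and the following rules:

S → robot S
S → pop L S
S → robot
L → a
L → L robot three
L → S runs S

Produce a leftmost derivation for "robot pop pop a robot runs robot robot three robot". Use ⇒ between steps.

S ⇒ robot S ⇒ robot pop L S ⇒ robot pop L robot three S ⇒ robot pop S runs S robot three S ⇒ robot pop pop L S runs S robot three S ⇒ robot pop pop a S runs S robot three S ⇒ robot pop pop a robot runs S robot three S ⇒ robot pop pop a robot runs robot robot three S ⇒ robot pop pop a robot runs robot robot three robot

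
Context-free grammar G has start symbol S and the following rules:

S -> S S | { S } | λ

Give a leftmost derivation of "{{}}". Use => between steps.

S=>{S}=>{SS}=>{{S}S}=>{{}S}=>{{}}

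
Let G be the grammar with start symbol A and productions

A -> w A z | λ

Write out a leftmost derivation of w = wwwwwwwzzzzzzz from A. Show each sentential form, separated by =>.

A => wAz   [A -> w A z]
wAz => wwAzz   [A -> w A z]
wwAzz => wwwAzzz   [A -> w A z]
wwwAzzz => wwwwAzzzz   [A -> w A z]
wwwwAzzzz => wwwwwAzzzzz   [A -> w A z]
wwwwwAzzzzz => wwwwwwAzzzzzz   [A -> w A z]
wwwwwwAzzzzzz => wwwwwwwAzzzzzzz   [A -> w A z]
wwwwwwwAzzzzzzz => wwwwwwwzzzzzzz   [A -> λ]

A => wAz => wwAzz => wwwAzzz => wwwwAzzzz => wwwwwAzzzzz => wwwwwwAzzzzzz => wwwwwwwAzzzzzzz => wwwwwwwzzzzzzz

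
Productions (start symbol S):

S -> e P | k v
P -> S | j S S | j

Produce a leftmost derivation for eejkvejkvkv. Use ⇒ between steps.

S ⇒ eP   [S -> e P]
eP ⇒ eS   [P -> S]
eS ⇒ eeP   [S -> e P]
eeP ⇒ eejSS   [P -> j S S]
eejSS ⇒ eejkvS   [S -> k v]
eejkvS ⇒ eejkveP   [S -> e P]
eejkveP ⇒ eejkvejSS   [P -> j S S]
eejkvejSS ⇒ eejkvejkvS   [S -> k v]
eejkvejkvS ⇒ eejkvejkvkv   [S -> k v]

S⇒eP⇒eS⇒eeP⇒eejSS⇒eejkvS⇒eejkveP⇒eejkvejSS⇒eejkvejkvS⇒eejkvejkvkv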